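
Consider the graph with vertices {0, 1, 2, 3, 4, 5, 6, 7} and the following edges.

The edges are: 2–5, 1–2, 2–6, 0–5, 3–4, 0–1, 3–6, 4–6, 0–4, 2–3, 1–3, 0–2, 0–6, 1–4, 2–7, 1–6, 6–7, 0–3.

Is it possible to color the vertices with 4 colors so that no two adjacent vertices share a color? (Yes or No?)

0, 1, 2, 3, 6 are pairwise adjacent (a clique of size 5), so at least 5 colors are needed.
So 4 colors are not enough.

No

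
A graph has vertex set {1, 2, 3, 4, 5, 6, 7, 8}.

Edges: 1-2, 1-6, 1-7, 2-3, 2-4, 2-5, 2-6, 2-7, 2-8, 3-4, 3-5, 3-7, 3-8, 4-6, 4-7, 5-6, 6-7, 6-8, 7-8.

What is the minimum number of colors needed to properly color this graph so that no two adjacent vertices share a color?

4

2, 3, 7, 8 form a clique, so at least 4 colors are needed.
4 colors suffice: color a → {2}; color b → {3, 6}; color c → {5, 7}; color d → {1, 4, 8}. No two adjacent vertices share a color.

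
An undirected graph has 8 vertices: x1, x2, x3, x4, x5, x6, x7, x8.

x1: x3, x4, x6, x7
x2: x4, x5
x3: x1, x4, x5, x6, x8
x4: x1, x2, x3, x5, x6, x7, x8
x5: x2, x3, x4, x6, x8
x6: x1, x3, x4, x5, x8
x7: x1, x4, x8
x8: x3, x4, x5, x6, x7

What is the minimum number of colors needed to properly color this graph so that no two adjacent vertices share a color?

x3, x4, x5, x6, x8 form a clique, so at least 5 colors are needed.
5 colors suffice: x1=B, x2=B, x3=G, x4=R, x5=P, x6=Y, x7=G, x8=B. Each edge has distinct colors on its endpoints.

5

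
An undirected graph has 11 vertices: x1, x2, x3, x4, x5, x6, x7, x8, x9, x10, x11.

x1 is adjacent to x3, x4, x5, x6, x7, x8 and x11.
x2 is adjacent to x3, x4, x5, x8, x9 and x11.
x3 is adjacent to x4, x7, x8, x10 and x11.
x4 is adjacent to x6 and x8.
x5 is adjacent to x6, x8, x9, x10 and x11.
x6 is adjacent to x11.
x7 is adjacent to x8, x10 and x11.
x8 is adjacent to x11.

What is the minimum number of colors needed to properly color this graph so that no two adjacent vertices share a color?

5

x1, x3, x7, x8, x11 form a clique, so at least 5 colors are needed.
5 colors suffice: color 1 → {x3, x5}; color 2 → {x6, x8, x9, x10}; color 3 → {x1, x2}; color 4 → {x4, x11}; color 5 → {x7}. Each edge has distinct colors on its endpoints.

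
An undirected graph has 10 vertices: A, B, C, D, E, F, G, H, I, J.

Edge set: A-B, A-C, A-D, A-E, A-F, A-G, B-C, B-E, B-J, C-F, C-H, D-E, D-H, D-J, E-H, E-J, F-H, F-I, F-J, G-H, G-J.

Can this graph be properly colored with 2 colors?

No

C, F, H form a triangle, so at least 3 colors are needed.
So 2 colors are not enough.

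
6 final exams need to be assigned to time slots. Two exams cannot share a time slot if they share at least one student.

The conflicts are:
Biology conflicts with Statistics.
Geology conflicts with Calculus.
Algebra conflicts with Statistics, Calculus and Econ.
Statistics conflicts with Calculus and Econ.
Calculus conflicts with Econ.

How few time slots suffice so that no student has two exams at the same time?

Algebra, Statistics, Calculus, Econ all conflict with each other, so at least 4 time slots are needed.
A valid assignment using 4 time slots: Biology=2, Geology=1, Algebra=4, Statistics=1, Calculus=2, Econ=3. No two conflicting exams share a time slot.

4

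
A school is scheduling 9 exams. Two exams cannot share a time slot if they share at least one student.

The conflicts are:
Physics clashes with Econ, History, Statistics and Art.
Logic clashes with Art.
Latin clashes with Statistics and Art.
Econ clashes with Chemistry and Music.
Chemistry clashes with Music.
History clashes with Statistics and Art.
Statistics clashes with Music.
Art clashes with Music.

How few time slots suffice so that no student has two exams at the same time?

Physics, History, Art all conflict with each other, so at least 3 time slots are needed.
3 time slots suffice: time slot 1 → {Econ, Statistics, Art}; time slot 2 → {Physics, Logic, Latin, Music}; time slot 3 → {Chemistry, History}. No two conflicting exams share a time slot.

3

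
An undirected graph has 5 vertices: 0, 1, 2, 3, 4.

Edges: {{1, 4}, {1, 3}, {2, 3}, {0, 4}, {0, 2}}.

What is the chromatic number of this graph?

3

The cycle 2-0-4-1-3-2 has odd length 5, so it cannot be 2-colored; at least 3 colors are needed.
3 colors suffice: color red → {3, 4}; color blue → {0, 1}; color green → {2}. Every edge joins two different colors.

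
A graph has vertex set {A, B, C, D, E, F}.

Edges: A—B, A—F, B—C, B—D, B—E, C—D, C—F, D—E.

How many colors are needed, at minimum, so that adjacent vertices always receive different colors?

3

B, D, E form a triangle, so at least 3 colors are needed.
A valid assignment using 3 colors: A=2, B=1, C=3, D=2, E=3, F=1. Every edge joins two different colors.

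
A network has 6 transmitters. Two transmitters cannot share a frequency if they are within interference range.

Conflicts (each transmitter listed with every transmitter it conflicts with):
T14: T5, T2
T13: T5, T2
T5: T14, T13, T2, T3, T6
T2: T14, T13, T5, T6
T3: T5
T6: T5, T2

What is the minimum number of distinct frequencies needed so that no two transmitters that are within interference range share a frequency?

T5, T2, T6 all conflict with each other, so at least 3 frequencies are needed.
3 frequencies suffice: frequency 1 → {T5}; frequency 2 → {T2, T3}; frequency 3 → {T14, T13, T6}. Every pair that conflicts lands in different frequencies.

3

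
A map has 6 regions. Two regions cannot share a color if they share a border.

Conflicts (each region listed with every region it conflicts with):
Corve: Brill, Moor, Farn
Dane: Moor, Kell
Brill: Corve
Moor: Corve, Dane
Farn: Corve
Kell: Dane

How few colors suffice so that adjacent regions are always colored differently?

2

Dane and Moor conflict, so at least 2 colors are needed.
2 colors suffice: color 1 → {Corve, Dane}; color 2 → {Brill, Moor, Farn, Kell}. No two conflicting regions share a color.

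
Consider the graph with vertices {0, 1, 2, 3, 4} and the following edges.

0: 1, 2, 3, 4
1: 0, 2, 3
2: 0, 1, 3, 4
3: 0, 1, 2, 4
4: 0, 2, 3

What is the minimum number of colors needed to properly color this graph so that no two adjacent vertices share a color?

4

0, 2, 3, 4 are mutually adjacent (a clique of size 4), so at least 4 colors are needed.
4 colors suffice: 0=a, 1=d, 2=b, 3=c, 4=d. Each edge has distinct colors on its endpoints.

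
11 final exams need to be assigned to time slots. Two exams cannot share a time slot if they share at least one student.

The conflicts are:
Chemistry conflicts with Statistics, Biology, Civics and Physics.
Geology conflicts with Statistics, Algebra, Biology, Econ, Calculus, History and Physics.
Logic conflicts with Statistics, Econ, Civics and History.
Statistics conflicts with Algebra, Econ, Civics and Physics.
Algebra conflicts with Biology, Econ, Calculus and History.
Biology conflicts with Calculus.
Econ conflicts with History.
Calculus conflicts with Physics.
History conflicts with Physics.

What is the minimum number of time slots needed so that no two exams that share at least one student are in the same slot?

Geology, Statistics, Algebra, Econ are mutually in conflict, so at least 4 time slots are needed.
4 time slots suffice: time slot 1 → {Statistics, Biology, History}; time slot 2 → {Chemistry, Geology, Logic}; time slot 3 → {Algebra, Civics, Physics}; time slot 4 → {Econ, Calculus}. Every pair that conflicts lands in different time slots.

4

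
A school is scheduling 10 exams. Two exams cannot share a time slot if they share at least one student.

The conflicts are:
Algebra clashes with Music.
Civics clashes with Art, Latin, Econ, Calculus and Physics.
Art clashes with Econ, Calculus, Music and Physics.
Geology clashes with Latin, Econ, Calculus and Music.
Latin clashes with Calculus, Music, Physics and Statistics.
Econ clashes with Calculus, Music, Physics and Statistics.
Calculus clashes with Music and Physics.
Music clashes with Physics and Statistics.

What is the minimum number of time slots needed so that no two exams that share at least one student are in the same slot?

5

Civics, Art, Econ, Calculus, Physics pairwise conflict, so at least 5 time slots are needed.
5 time slots suffice: time slot 1 → {Civics, Music}; time slot 2 → {Algebra, Latin, Econ}; time slot 3 → {Calculus, Statistics}; time slot 4 → {Geology, Physics}; time slot 5 → {Art}. Each listed conflict is separated.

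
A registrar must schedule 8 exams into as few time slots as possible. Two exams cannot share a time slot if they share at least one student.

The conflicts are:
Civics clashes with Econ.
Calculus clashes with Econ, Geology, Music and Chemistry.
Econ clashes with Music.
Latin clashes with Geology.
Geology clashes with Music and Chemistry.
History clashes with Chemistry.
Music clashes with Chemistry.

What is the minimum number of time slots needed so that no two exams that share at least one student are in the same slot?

Calculus, Geology, Music, Chemistry all conflict with each other, so at least 4 time slots are needed.
Using 4 time slots: Civics=2, Calculus=2, Econ=1, Latin=2, Geology=1, History=1, Music=3, Chemistry=4. No two conflicting exams share a time slot.

4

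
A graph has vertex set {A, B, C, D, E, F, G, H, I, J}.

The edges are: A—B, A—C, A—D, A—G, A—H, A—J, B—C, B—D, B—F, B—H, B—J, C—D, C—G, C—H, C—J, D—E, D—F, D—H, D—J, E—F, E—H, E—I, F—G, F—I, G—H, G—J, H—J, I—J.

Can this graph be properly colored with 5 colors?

A, B, C, D, H, J are pairwise adjacent (a clique of size 6), so at least 6 colors are needed.
So 5 colors are not enough.

No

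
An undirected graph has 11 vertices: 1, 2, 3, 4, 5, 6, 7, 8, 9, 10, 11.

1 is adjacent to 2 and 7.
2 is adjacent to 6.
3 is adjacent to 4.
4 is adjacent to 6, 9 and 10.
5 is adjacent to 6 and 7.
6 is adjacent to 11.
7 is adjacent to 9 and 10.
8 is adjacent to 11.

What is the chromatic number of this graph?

3

The cycle 6-2-1-7-5-6 has odd length 5, so it cannot be 2-colored; at least 3 colors are needed.
3 colors suffice: color a → {2, 4, 7, 11}; color b → {1, 3, 6, 8, 9, 10}; color c → {5}. Every edge joins two different colors.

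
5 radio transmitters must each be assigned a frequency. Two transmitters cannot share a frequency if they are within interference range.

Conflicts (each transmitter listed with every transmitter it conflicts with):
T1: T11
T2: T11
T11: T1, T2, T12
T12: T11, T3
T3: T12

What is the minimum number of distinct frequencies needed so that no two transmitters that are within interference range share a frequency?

T2 and T11 conflict, so at least 2 frequencies are needed.
Using 2 frequencies: T1=2, T2=2, T11=1, T12=2, T3=1. No two conflicting transmitters share a frequency.

2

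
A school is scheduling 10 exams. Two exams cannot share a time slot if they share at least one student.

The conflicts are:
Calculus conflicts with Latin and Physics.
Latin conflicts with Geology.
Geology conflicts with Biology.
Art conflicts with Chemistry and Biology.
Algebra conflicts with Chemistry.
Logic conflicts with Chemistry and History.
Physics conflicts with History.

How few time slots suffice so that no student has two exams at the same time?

The cycle Chemistry-Art-Biology-Geology-Latin-Calculus-Physics-History-Logic-Chemistry has odd length 9, so it cannot be 2-colored; at least 3 time slots are needed.
3 time slots suffice: time slot 1 → {Latin, Chemistry, Biology, History}; time slot 2 → {Calculus, Geology, Art, Algebra, Logic}; time slot 3 → {Physics}. No two conflicting exams share a time slot.

3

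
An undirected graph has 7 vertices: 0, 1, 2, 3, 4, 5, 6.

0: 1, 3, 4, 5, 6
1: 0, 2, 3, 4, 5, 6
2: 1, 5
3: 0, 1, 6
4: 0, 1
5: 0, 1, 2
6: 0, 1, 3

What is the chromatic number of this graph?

4

0, 1, 3, 6 form a clique, so at least 4 colors are needed.
One proper 4-coloring: 0=b, 1=a, 2=b, 3=d, 4=c, 5=c, 6=c. No two adjacent vertices share a color.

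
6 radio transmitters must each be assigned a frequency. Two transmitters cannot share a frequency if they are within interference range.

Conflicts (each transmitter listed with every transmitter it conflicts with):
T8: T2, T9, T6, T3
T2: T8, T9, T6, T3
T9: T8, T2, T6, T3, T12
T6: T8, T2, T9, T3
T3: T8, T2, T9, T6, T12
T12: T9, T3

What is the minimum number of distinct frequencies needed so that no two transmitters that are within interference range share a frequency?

T8, T2, T9, T6, T3 pairwise conflict, so at least 5 frequencies are needed.
A valid assignment using 5 frequencies: T8=4, T2=5, T9=2, T6=3, T3=1, T12=3. No two conflicting transmitters share a frequency.

5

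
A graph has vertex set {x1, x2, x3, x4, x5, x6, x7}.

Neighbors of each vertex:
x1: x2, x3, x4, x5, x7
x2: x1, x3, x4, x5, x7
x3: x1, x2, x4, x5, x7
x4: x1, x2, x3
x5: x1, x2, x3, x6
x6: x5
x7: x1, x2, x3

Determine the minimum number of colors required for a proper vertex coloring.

x1, x2, x3, x4 form a clique, so at least 4 colors are needed.
4 colors suffice: color 1 → {x3, x6}; color 2 → {x1}; color 3 → {x2}; color 4 → {x4, x5, x7}. No two adjacent vertices share a color.

4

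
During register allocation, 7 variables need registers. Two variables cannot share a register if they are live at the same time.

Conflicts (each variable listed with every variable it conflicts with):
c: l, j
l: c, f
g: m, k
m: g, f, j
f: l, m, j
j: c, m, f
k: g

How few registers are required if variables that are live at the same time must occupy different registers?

m, f, j pairwise conflict, so at least 3 registers are needed.
Using 3 registers: c=1, l=2, g=2, m=1, f=3, j=2, k=1. No two conflicting variables share a register.

3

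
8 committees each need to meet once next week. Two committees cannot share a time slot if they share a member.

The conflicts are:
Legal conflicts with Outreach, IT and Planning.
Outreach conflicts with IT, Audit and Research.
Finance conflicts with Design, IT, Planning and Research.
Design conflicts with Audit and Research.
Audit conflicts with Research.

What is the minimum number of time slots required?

3

Finance, Design, Research all conflict with each other, so at least 3 time slots are needed.
3 time slots suffice: time slot 1 → {Legal, Finance, Audit}; time slot 2 → {IT, Planning, Research}; time slot 3 → {Outreach, Design}. Each listed conflict is separated.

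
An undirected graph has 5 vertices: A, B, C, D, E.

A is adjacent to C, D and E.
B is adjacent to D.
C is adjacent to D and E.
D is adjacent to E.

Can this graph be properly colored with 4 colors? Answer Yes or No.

The chromatic number is 4. A, C, D, E are mutually adjacent (a clique of size 4), so at least 4 colors are needed.
A valid assignment using 4 colors: A=yellow, B=blue, C=green, D=red, E=blue.
That is already a proper 4-coloring.

Yes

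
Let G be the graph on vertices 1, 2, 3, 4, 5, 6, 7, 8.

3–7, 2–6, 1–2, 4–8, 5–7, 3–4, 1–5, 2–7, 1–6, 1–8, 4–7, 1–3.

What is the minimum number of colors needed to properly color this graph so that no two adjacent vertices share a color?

3, 4, 7 are pairwise adjacent, so at least 3 colors are needed.
3 colors suffice: 1=a, 2=b, 3=c, 4=b, 5=b, 6=c, 7=a, 8=c. Every edge joins two different colors.

3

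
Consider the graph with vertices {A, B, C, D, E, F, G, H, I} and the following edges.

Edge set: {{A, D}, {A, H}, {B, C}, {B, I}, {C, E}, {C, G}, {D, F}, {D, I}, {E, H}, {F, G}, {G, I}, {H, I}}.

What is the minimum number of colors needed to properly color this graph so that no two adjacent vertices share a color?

3

The cycle C-G-I-H-E-C has odd length 5, so it cannot be 2-colored; at least 3 colors are needed.
A valid assignment using 3 colors: A=red, B=blue, C=red, D=blue, E=green, F=red, G=blue, H=blue, I=red. No two adjacent vertices share a color.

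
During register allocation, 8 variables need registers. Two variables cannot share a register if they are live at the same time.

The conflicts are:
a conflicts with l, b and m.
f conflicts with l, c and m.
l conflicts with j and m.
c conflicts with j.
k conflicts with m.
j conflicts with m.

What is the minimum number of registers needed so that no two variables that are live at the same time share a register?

l, j, m pairwise conflict, so at least 3 registers are needed.
A valid assignment using 3 registers: a=3, f=3, l=2, c=1, b=1, k=2, j=3, m=1. Every pair that conflicts lands in different registers.

3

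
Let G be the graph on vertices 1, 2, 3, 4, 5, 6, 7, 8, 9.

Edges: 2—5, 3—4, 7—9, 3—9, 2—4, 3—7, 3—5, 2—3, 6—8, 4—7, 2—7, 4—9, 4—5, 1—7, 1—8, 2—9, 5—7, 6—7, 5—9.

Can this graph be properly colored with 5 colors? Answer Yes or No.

2, 3, 4, 5, 7, 9 are mutually adjacent (a clique of size 6), so at least 6 colors are needed.
So 5 colors are not enough.

No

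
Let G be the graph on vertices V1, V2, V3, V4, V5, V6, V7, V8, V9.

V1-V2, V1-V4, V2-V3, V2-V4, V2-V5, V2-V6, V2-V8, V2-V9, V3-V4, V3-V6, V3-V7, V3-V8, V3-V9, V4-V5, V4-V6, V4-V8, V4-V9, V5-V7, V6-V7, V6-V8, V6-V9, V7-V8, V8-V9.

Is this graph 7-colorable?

The chromatic number is 6. V2, V3, V4, V6, V8, V9 are mutually adjacent (a clique of size 6), so at least 6 colors are needed.
One proper 6-coloring: V1=3, V2=1, V3=3, V4=2, V5=3, V6=4, V7=1, V8=5, V9=6.
Since 7 ≥ 6, a proper 7-coloring certainly exists.

Yes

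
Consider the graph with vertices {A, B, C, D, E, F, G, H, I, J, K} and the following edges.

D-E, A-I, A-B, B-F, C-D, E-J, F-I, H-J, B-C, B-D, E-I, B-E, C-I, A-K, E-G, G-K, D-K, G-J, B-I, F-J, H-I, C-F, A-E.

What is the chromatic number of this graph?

4

A, B, E, I are pairwise adjacent (a clique of size 4), so at least 4 colors are needed.
4 colors suffice: A=4, B=2, C=1, D=3, E=1, F=4, G=3, H=1, I=3, J=2, K=1. No two adjacent vertices share a color.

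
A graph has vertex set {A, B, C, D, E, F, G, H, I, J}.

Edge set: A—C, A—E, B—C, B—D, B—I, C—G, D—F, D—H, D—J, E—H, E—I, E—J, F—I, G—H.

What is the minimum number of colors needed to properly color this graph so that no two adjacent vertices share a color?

3

The cycle B-C-A-E-I-B has odd length 5, so it cannot be 2-colored; at least 3 colors are needed.
3 colors suffice: color 1 → {C, D, E}; color 2 → {A, B, F, H, J}; color 3 → {G, I}. No two adjacent vertices share a color.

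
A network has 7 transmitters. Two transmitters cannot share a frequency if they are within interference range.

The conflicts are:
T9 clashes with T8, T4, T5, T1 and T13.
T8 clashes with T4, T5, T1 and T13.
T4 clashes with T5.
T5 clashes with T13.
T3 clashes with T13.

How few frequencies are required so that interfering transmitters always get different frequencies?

4

T9, T8, T5, T13 pairwise conflict, so at least 4 frequencies are needed.
4 frequencies suffice: frequency 1 → {T8, T3}; frequency 2 → {T9}; frequency 3 → {T4, T1, T13}; frequency 4 → {T5}. No two conflicting transmitters share a frequency.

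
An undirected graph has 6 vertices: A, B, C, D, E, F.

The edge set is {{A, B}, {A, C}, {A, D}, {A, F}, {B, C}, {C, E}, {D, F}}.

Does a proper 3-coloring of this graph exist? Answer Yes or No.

Yes

The chromatic number is 3. A, D, F form a triangle, so at least 3 colors are needed.
3 colors suffice: A=red, B=green, C=blue, D=green, E=red, F=blue.
That is already a proper 3-coloring.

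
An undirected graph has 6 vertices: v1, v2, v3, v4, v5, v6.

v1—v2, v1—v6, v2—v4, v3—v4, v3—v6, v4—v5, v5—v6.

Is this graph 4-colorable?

Yes

The chromatic number is 3. The cycle v2-v4-v3-v6-v1-v2 has odd length 5, so it cannot be 2-colored; at least 3 colors are needed.
A valid assignment using 3 colors: v1=B, v2=G, v3=B, v4=R, v5=B, v6=R.
Since 4 ≥ 3, a proper 4-coloring certainly exists.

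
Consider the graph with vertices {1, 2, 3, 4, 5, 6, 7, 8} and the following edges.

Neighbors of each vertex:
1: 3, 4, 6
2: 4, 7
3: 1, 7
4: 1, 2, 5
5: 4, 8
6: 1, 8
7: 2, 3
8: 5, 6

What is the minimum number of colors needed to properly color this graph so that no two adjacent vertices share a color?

The cycle 5-8-6-1-4-5 has odd length 5, so it cannot be 2-colored; at least 3 colors are needed.
A valid assignment using 3 colors: 1=red, 2=green, 3=blue, 4=blue, 5=green, 6=blue, 7=red, 8=red. Each edge has distinct colors on its endpoints.

3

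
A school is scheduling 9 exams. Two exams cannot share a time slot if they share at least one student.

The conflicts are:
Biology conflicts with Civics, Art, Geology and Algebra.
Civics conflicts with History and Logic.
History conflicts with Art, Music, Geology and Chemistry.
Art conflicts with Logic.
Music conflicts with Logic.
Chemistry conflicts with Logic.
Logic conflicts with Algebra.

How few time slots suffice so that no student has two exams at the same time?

2

Logic and Algebra conflict, so at least 2 time slots are needed.
A valid assignment using 2 time slots: Biology=1, Civics=2, History=1, Art=2, Music=2, Geology=2, Chemistry=2, Logic=1, Algebra=2. No two conflicting exams share a time slot.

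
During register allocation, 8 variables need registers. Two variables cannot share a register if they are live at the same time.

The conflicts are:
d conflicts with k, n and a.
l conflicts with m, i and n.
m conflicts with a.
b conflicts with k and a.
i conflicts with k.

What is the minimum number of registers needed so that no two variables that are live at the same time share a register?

The cycle k-i-l-n-d-k has odd length 5, so it cannot be 2-colored; at least 3 registers are needed.
3 registers suffice: d=2, l=1, m=2, b=2, i=2, k=1, n=3, a=1. No two conflicting variables share a register.

3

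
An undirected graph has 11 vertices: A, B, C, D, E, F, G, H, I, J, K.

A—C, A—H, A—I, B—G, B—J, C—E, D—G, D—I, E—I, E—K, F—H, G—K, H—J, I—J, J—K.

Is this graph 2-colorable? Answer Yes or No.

No

The cycle D-I-E-K-G-D has odd length 5, so it cannot be 2-colored; at least 3 colors are needed.
So 2 colors are not enough.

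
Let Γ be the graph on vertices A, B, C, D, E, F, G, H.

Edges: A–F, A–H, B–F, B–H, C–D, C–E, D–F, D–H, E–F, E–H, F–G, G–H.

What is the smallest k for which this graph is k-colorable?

E and H are adjacent, so at least 2 colors are needed.
2 colors suffice: color 1 → {C, F, H}; color 2 → {A, B, D, E, G}. Every edge joins two different colors.

2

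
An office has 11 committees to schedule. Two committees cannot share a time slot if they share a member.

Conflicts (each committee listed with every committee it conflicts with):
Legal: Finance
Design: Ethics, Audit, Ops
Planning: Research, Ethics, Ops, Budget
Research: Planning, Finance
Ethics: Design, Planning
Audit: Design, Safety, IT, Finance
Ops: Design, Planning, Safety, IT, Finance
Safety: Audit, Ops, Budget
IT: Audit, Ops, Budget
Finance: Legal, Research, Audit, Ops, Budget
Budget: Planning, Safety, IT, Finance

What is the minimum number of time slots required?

Design and Ethics conflict, so at least 2 time slots are needed.
A valid assignment using 2 time slots: Legal=1, Design=2, Planning=2, Research=1, Ethics=1, Audit=1, Ops=1, Safety=2, IT=2, Finance=2, Budget=1. No two conflicting committees share a time slot.

2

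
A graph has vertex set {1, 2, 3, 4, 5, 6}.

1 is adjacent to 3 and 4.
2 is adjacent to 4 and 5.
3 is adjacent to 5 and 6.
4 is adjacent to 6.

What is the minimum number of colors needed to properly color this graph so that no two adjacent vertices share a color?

The cycle 3-6-4-2-5-3 has odd length 5, so it cannot be 2-colored; at least 3 colors are needed.
3 colors suffice: color red → {3, 4}; color blue → {1, 5, 6}; color green → {2}. Every edge joins two different colors.

3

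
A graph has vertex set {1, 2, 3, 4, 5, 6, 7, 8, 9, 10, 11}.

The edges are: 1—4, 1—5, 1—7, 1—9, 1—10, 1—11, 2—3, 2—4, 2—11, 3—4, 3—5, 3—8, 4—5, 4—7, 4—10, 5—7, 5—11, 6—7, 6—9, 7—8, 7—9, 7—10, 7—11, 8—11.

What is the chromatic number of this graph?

4

1, 4, 5, 7 are mutually adjacent (a clique of size 4), so at least 4 colors are needed.
4 colors suffice: color a → {3, 7}; color b → {4, 9, 11}; color c → {1, 2, 6, 8}; color d → {5, 10}. No two adjacent vertices share a color.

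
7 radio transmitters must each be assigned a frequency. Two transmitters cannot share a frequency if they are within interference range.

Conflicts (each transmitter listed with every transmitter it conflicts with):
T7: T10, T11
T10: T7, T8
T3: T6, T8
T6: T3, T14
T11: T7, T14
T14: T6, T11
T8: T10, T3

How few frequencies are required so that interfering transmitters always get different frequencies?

3

The cycle T10-T7-T11-T14-T6-T3-T8-T10 has odd length 7, so it cannot be 2-colored; at least 3 frequencies are needed.
3 frequencies suffice: frequency 1 → {T7, T3, T14}; frequency 2 → {T10, T6, T11}; frequency 3 → {T8}. Each listed conflict is separated.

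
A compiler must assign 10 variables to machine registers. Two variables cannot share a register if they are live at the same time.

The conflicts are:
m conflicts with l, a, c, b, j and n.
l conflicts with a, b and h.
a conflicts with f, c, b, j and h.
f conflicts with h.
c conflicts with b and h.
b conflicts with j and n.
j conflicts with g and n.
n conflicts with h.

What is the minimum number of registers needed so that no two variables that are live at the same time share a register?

4

m, b, j, n are mutually in conflict, so at least 4 registers are needed.
4 registers suffice: register 1 → {a, g, n}; register 2 → {b, h}; register 3 → {m, f}; register 4 → {l, c, j}. No two conflicting variables share a register.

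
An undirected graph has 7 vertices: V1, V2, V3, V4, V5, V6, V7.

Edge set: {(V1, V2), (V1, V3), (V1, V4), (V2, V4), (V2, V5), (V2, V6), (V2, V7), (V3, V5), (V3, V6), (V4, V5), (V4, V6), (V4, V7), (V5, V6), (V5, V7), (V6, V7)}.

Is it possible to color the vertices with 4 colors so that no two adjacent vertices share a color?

V2, V4, V5, V6, V7 are mutually adjacent (a clique of size 5), so at least 5 colors are needed.
So 4 colors are not enough.

No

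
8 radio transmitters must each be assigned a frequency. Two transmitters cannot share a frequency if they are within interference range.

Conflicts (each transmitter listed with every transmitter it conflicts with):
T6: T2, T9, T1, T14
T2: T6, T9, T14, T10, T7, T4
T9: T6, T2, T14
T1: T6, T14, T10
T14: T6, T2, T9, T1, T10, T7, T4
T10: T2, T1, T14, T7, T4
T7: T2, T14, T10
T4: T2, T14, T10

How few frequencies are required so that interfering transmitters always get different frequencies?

4

T2, T14, T10, T7 are mutually in conflict, so at least 4 frequencies are needed.
4 frequencies suffice: frequency 1 → {T14}; frequency 2 → {T2, T1}; frequency 3 → {T6, T10}; frequency 4 → {T9, T7, T4}. No two conflicting transmitters share a frequency.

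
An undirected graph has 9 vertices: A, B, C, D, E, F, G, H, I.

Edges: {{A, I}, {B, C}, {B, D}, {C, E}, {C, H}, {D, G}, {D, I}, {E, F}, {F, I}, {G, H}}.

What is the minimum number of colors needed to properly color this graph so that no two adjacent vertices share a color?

3

The cycle C-H-G-D-B-C has odd length 5, so it cannot be 2-colored; at least 3 colors are needed.
3 colors suffice: color red → {A, C, D, F}; color blue → {B, E, G, I}; color green → {H}. Each edge has distinct colors on its endpoints.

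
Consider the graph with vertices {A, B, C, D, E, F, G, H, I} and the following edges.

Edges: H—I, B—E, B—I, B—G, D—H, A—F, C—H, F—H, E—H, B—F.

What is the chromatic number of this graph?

2

B and G are adjacent, so at least 2 colors are needed.
2 colors suffice: color red → {A, B, H}; color blue → {C, D, E, F, G, I}. No two adjacent vertices share a color.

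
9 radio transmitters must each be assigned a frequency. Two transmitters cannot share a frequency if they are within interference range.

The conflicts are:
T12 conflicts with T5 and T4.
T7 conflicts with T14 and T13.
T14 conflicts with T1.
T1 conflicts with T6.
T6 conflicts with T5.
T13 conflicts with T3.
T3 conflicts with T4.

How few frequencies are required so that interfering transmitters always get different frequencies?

The cycle T4-T3-T13-T7-T14-T1-T6-T5-T12-T4 has odd length 9, so it cannot be 2-colored; at least 3 frequencies are needed.
Using 3 frequencies: T12=2, T7=2, T14=1, T1=3, T6=2, T13=1, T3=2, T5=1, T4=1. Every pair that conflicts lands in different frequencies.

3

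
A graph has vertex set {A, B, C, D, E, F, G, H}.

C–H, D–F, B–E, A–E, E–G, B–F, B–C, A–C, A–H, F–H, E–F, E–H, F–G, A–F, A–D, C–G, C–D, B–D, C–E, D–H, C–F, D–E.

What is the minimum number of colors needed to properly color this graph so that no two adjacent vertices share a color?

A, C, D, E, F, H are pairwise adjacent (a clique of size 6), so at least 6 colors are needed.
6 colors suffice: color 1 → {C}; color 2 → {E}; color 3 → {F}; color 4 → {D, G}; color 5 → {A, B}; color 6 → {H}. No two adjacent vertices share a color.

6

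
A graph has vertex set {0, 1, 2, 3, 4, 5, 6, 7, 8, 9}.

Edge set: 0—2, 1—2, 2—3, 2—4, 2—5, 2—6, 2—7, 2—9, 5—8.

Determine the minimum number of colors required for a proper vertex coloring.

2 and 7 are adjacent, so at least 2 colors are needed.
A valid assignment using 2 colors: 0=blue, 1=blue, 2=red, 3=blue, 4=blue, 5=blue, 6=blue, 7=blue, 8=red, 9=blue. Every edge joins two different colors.

2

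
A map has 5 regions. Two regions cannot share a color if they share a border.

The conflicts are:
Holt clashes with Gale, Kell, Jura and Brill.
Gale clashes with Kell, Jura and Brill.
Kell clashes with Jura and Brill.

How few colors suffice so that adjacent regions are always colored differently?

4

Holt, Gale, Kell, Brill pairwise conflict, so at least 4 colors are needed.
4 colors suffice: Holt=1, Gale=3, Kell=2, Jura=4, Brill=4. Every pair that conflicts lands in different colors.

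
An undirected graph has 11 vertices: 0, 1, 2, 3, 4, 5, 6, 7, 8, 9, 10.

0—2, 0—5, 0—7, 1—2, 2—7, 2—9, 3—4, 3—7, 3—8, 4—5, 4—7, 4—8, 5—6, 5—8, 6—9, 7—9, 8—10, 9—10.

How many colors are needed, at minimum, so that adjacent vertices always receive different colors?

0, 2, 7 form a triangle, so at least 3 colors are needed.
3 colors suffice: color a → {1, 6, 7, 8}; color b → {2, 3, 5, 10}; color c → {0, 4, 9}. Every edge joins two different colors.

3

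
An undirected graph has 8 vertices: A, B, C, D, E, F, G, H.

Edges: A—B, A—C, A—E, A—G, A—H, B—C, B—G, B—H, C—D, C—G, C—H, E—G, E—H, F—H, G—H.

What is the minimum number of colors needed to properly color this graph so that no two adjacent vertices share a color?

5

A, B, C, G, H form a clique, so at least 5 colors are needed.
One proper 5-coloring: A=green, B=purple, C=yellow, D=red, E=yellow, F=blue, G=blue, H=red. No two adjacent vertices share a color.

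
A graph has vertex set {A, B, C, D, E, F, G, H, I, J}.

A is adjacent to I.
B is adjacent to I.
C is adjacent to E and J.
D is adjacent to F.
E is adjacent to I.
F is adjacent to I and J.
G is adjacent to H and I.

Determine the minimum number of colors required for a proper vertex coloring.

The cycle F-J-C-E-I-F has odd length 5, so it cannot be 2-colored; at least 3 colors are needed.
One proper 3-coloring: A=2, B=2, C=1, D=1, E=2, F=2, G=2, H=1, I=1, J=3. No two adjacent vertices share a color.

3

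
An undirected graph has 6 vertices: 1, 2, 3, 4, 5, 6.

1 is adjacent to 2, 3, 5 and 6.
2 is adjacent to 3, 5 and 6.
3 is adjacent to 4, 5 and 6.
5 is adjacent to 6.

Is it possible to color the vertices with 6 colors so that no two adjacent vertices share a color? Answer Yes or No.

Yes

The chromatic number is 5. 1, 2, 3, 5, 6 are mutually adjacent (a clique of size 5), so at least 5 colors are needed.
5 colors suffice: 1=b, 2=d, 3=a, 4=b, 5=e, 6=c.
Since 6 ≥ 5, a proper 6-coloring certainly exists.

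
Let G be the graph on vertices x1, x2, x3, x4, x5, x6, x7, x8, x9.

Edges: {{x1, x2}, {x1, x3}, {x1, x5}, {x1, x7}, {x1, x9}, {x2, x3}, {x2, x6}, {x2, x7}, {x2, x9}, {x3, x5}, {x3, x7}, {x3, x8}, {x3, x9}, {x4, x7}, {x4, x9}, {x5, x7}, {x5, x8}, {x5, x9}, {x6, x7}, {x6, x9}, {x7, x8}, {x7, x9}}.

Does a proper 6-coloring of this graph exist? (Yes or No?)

Yes

The chromatic number is 5. x1, x2, x3, x7, x9 form a clique, so at least 5 colors are needed.
One proper 5-coloring: x1=P, x2=Y, x3=G, x4=G, x5=Y, x6=G, x7=R, x8=B, x9=B.
Since 6 ≥ 5, a proper 6-coloring certainly exists.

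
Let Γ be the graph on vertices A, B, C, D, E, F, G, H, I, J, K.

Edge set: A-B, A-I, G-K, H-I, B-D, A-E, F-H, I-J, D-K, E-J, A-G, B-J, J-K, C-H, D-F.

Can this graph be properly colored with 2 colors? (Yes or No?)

The cycle G-A-I-J-K-G has odd length 5, so it cannot be 2-colored; at least 3 colors are needed.
So 2 colors are not enough.

No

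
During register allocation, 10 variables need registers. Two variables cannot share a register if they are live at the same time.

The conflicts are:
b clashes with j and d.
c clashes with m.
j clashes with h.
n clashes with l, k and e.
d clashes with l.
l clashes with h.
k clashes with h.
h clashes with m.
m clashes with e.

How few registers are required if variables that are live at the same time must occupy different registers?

3

The cycle j-h-l-d-b-j has odd length 5, so it cannot be 2-colored; at least 3 registers are needed.
3 registers suffice: register 1 → {b, c, n, h}; register 2 → {j, l, k, m}; register 3 → {d, e}. No two conflicting variables share a register.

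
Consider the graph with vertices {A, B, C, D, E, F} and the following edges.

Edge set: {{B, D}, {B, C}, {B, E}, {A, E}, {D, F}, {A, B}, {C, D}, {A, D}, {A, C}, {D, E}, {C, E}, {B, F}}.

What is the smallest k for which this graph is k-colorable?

A, B, C, D, E form a clique, so at least 5 colors are needed.
One proper 5-coloring: A=3, B=2, C=5, D=1, E=4, F=3. Each edge has distinct colors on its endpoints.

5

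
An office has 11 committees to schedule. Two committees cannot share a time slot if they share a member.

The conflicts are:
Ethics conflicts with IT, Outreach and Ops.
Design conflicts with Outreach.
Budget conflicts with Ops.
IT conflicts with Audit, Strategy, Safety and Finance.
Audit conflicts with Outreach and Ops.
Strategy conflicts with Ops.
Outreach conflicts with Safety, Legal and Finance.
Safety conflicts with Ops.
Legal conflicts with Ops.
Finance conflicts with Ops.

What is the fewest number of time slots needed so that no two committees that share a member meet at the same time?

IT and Strategy conflict, so at least 2 time slots are needed.
2 time slots suffice: Ethics=2, Design=2, Budget=2, IT=1, Audit=2, Strategy=2, Outreach=1, Safety=2, Legal=2, Finance=2, Ops=1. No two conflicting committees share a time slot.

2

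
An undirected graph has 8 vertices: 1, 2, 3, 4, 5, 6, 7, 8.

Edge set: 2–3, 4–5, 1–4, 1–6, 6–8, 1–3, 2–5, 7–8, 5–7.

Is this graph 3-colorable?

The chromatic number is 3. The cycle 5-4-1-3-2-5 has odd length 5, so it cannot be 2-colored; at least 3 colors are needed.
3 colors suffice: color a → {1, 5, 8}; color b → {3, 4, 6, 7}; color c → {2}.
That is already a proper 3-coloring.

Yes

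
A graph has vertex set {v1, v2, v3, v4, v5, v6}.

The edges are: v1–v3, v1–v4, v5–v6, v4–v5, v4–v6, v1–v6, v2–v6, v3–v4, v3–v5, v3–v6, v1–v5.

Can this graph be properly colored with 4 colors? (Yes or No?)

No

v1, v3, v4, v5, v6 form a clique, so at least 5 colors are needed.
So 4 colors are not enough.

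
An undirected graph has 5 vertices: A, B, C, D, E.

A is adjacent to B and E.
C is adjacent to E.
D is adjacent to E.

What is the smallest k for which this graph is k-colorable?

A and E are adjacent, so at least 2 colors are needed.
2 colors suffice: color 1 → {B, E}; color 2 → {A, C, D}. Each edge has distinct colors on its endpoints.

2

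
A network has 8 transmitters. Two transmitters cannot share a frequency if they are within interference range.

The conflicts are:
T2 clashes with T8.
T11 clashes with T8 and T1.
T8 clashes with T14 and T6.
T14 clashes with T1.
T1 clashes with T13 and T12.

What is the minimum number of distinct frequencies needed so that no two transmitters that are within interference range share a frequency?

2

T1 and T12 conflict, so at least 2 frequencies are needed.
2 frequencies suffice: frequency 1 → {T8, T1}; frequency 2 → {T2, T11, T14, T6, T13, T12}. Every pair that conflicts lands in different frequencies.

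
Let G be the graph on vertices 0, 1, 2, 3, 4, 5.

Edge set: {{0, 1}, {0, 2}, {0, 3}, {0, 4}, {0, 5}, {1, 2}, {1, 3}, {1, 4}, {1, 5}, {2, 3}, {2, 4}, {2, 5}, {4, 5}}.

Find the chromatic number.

0, 1, 2, 4, 5 are pairwise adjacent (a clique of size 5), so at least 5 colors are needed.
5 colors suffice: color red → {0}; color blue → {1}; color green → {2}; color yellow → {3, 4}; color purple → {5}. Every edge joins two different colors.

5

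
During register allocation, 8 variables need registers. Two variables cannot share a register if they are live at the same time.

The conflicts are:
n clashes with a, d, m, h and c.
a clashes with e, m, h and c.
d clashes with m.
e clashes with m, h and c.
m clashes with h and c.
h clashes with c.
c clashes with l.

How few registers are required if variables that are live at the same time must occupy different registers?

5

n, a, m, h, c all conflict with each other, so at least 5 registers are needed.
5 registers suffice: register 1 → {d, c}; register 2 → {m, l}; register 3 → {h}; register 4 → {n, e}; register 5 → {a}. Each listed conflict is separated.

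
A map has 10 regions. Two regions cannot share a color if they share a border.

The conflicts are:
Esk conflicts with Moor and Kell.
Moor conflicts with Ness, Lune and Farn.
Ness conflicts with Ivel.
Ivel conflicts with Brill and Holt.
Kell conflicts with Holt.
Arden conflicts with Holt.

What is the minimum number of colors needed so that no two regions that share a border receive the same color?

2

Kell and Holt conflict, so at least 2 colors are needed.
A valid assignment using 2 colors: Esk=2, Moor=1, Ness=2, Ivel=1, Lune=2, Kell=1, Arden=1, Farn=2, Brill=2, Holt=2. No two conflicting regions share a color.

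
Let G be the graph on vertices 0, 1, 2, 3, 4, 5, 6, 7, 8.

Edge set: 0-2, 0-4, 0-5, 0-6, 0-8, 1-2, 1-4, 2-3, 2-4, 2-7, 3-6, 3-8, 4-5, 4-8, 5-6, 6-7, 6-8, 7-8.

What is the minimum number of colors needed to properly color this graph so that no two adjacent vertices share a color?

3

3, 6, 8 are pairwise adjacent, so at least 3 colors are needed.
3 colors suffice: color red → {4, 6}; color blue → {2, 5, 8}; color green → {0, 1, 3, 7}. Every edge joins two different colors.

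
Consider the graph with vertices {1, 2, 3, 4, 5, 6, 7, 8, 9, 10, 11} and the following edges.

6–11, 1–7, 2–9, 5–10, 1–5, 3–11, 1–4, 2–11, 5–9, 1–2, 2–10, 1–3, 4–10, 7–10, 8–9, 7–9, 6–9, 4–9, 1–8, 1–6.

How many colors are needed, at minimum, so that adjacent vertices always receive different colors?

6 and 9 are adjacent, so at least 2 colors are needed.
2 colors suffice: color red → {1, 9, 10, 11}; color blue → {2, 3, 4, 5, 6, 7, 8}. Each edge has distinct colors on its endpoints.

2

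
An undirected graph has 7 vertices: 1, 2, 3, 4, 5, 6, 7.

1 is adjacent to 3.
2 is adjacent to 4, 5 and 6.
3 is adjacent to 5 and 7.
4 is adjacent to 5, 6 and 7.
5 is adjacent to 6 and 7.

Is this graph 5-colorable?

The chromatic number is 4. 2, 4, 5, 6 are pairwise adjacent (a clique of size 4), so at least 4 colors are needed.
4 colors suffice: color a → {1, 5}; color b → {3, 4}; color c → {2, 7}; color d → {6}.
Since 5 ≥ 4, a proper 5-coloring certainly exists.

Yes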